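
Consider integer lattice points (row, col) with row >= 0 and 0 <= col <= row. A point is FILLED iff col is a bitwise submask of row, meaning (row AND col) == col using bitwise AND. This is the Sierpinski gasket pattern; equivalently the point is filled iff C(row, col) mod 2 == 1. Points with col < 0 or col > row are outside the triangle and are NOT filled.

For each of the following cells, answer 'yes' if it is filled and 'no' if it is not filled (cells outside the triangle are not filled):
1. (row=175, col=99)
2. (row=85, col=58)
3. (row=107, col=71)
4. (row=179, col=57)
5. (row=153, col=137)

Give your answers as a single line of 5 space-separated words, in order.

Answer: no no no no yes

Derivation:
(175,99): row=0b10101111, col=0b1100011, row AND col = 0b100011 = 35; 35 != 99 -> empty
(85,58): row=0b1010101, col=0b111010, row AND col = 0b10000 = 16; 16 != 58 -> empty
(107,71): row=0b1101011, col=0b1000111, row AND col = 0b1000011 = 67; 67 != 71 -> empty
(179,57): row=0b10110011, col=0b111001, row AND col = 0b110001 = 49; 49 != 57 -> empty
(153,137): row=0b10011001, col=0b10001001, row AND col = 0b10001001 = 137; 137 == 137 -> filled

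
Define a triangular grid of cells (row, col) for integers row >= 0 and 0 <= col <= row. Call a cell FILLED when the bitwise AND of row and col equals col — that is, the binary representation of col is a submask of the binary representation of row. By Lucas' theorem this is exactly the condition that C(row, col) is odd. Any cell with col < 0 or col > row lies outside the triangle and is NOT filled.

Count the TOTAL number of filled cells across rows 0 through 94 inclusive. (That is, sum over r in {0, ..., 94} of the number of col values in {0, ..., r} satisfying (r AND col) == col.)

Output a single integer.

r0=0 pc0: +1 =1
r1=1 pc1: +2 =3
r2=10 pc1: +2 =5
r3=11 pc2: +4 =9
r4=100 pc1: +2 =11
r5=101 pc2: +4 =15
r6=110 pc2: +4 =19
r7=111 pc3: +8 =27
r8=1000 pc1: +2 =29
r9=1001 pc2: +4 =33
r10=1010 pc2: +4 =37
r11=1011 pc3: +8 =45
r12=1100 pc2: +4 =49
r13=1101 pc3: +8 =57
r14=1110 pc3: +8 =65
r15=1111 pc4: +16 =81
r16=10000 pc1: +2 =83
r17=10001 pc2: +4 =87
r18=10010 pc2: +4 =91
r19=10011 pc3: +8 =99
r20=10100 pc2: +4 =103
r21=10101 pc3: +8 =111
r22=10110 pc3: +8 =119
r23=10111 pc4: +16 =135
r24=11000 pc2: +4 =139
r25=11001 pc3: +8 =147
r26=11010 pc3: +8 =155
r27=11011 pc4: +16 =171
r28=11100 pc3: +8 =179
r29=11101 pc4: +16 =195
r30=11110 pc4: +16 =211
r31=11111 pc5: +32 =243
r32=100000 pc1: +2 =245
r33=100001 pc2: +4 =249
r34=100010 pc2: +4 =253
r35=100011 pc3: +8 =261
r36=100100 pc2: +4 =265
r37=100101 pc3: +8 =273
r38=100110 pc3: +8 =281
r39=100111 pc4: +16 =297
r40=101000 pc2: +4 =301
r41=101001 pc3: +8 =309
r42=101010 pc3: +8 =317
r43=101011 pc4: +16 =333
r44=101100 pc3: +8 =341
r45=101101 pc4: +16 =357
r46=101110 pc4: +16 =373
r47=101111 pc5: +32 =405
r48=110000 pc2: +4 =409
r49=110001 pc3: +8 =417
r50=110010 pc3: +8 =425
r51=110011 pc4: +16 =441
r52=110100 pc3: +8 =449
r53=110101 pc4: +16 =465
r54=110110 pc4: +16 =481
r55=110111 pc5: +32 =513
r56=111000 pc3: +8 =521
r57=111001 pc4: +16 =537
r58=111010 pc4: +16 =553
r59=111011 pc5: +32 =585
r60=111100 pc4: +16 =601
r61=111101 pc5: +32 =633
r62=111110 pc5: +32 =665
r63=111111 pc6: +64 =729
r64=1000000 pc1: +2 =731
r65=1000001 pc2: +4 =735
r66=1000010 pc2: +4 =739
r67=1000011 pc3: +8 =747
r68=1000100 pc2: +4 =751
r69=1000101 pc3: +8 =759
r70=1000110 pc3: +8 =767
r71=1000111 pc4: +16 =783
r72=1001000 pc2: +4 =787
r73=1001001 pc3: +8 =795
r74=1001010 pc3: +8 =803
r75=1001011 pc4: +16 =819
r76=1001100 pc3: +8 =827
r77=1001101 pc4: +16 =843
r78=1001110 pc4: +16 =859
r79=1001111 pc5: +32 =891
r80=1010000 pc2: +4 =895
r81=1010001 pc3: +8 =903
r82=1010010 pc3: +8 =911
r83=1010011 pc4: +16 =927
r84=1010100 pc3: +8 =935
r85=1010101 pc4: +16 =951
r86=1010110 pc4: +16 =967
r87=1010111 pc5: +32 =999
r88=1011000 pc3: +8 =1007
r89=1011001 pc4: +16 =1023
r90=1011010 pc4: +16 =1039
r91=1011011 pc5: +32 =1071
r92=1011100 pc4: +16 =1087
r93=1011101 pc5: +32 =1119
r94=1011110 pc5: +32 =1151

Answer: 1151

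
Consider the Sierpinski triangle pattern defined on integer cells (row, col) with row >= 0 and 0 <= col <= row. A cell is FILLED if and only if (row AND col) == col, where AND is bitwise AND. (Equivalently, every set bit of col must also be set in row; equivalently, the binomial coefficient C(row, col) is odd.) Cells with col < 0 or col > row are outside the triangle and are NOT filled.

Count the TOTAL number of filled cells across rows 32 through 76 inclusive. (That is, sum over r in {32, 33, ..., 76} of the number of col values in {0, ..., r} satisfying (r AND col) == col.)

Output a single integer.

Answer: 584

Derivation:
r32=100000 pc1: +2 =2
r33=100001 pc2: +4 =6
r34=100010 pc2: +4 =10
r35=100011 pc3: +8 =18
r36=100100 pc2: +4 =22
r37=100101 pc3: +8 =30
r38=100110 pc3: +8 =38
r39=100111 pc4: +16 =54
r40=101000 pc2: +4 =58
r41=101001 pc3: +8 =66
r42=101010 pc3: +8 =74
r43=101011 pc4: +16 =90
r44=101100 pc3: +8 =98
r45=101101 pc4: +16 =114
r46=101110 pc4: +16 =130
r47=101111 pc5: +32 =162
r48=110000 pc2: +4 =166
r49=110001 pc3: +8 =174
r50=110010 pc3: +8 =182
r51=110011 pc4: +16 =198
r52=110100 pc3: +8 =206
r53=110101 pc4: +16 =222
r54=110110 pc4: +16 =238
r55=110111 pc5: +32 =270
r56=111000 pc3: +8 =278
r57=111001 pc4: +16 =294
r58=111010 pc4: +16 =310
r59=111011 pc5: +32 =342
r60=111100 pc4: +16 =358
r61=111101 pc5: +32 =390
r62=111110 pc5: +32 =422
r63=111111 pc6: +64 =486
r64=1000000 pc1: +2 =488
r65=1000001 pc2: +4 =492
r66=1000010 pc2: +4 =496
r67=1000011 pc3: +8 =504
r68=1000100 pc2: +4 =508
r69=1000101 pc3: +8 =516
r70=1000110 pc3: +8 =524
r71=1000111 pc4: +16 =540
r72=1001000 pc2: +4 =544
r73=1001001 pc3: +8 =552
r74=1001010 pc3: +8 =560
r75=1001011 pc4: +16 =576
r76=1001100 pc3: +8 =584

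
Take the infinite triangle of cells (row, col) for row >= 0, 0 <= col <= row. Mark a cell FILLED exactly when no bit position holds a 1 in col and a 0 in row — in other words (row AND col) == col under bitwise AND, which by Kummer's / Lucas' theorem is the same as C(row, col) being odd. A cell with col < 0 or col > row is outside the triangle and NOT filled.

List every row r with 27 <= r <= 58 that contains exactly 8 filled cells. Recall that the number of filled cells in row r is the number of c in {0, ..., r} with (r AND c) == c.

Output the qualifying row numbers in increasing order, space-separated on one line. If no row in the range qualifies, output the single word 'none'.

Answer: 28 35 37 38 41 42 44 49 50 52 56

Derivation:
Row r has 2^popcount(r) filled cells, so we need popcount(r) = log2(8) = 3.
Scan r = 27..58 and keep those with exactly 3 one-bits:
r=27=11011 popcount=4 -> skip
r=28=11100 popcount=3 -> KEEP
r=29=11101 popcount=4 -> skip
r=30=11110 popcount=4 -> skip
r=31=11111 popcount=5 -> skip
r=32=100000 popcount=1 -> skip
r=33=100001 popcount=2 -> skip
r=34=100010 popcount=2 -> skip
r=35=100011 popcount=3 -> KEEP
r=36=100100 popcount=2 -> skip
r=37=100101 popcount=3 -> KEEP
r=38=100110 popcount=3 -> KEEP
r=39=100111 popcount=4 -> skip
r=40=101000 popcount=2 -> skip
r=41=101001 popcount=3 -> KEEP
r=42=101010 popcount=3 -> KEEP
r=43=101011 popcount=4 -> skip
r=44=101100 popcount=3 -> KEEP
r=45=101101 popcount=4 -> skip
r=46=101110 popcount=4 -> skip
r=47=101111 popcount=5 -> skip
r=48=110000 popcount=2 -> skip
r=49=110001 popcount=3 -> KEEP
r=50=110010 popcount=3 -> KEEP
r=51=110011 popcount=4 -> skip
r=52=110100 popcount=3 -> KEEP
r=53=110101 popcount=4 -> skip
r=54=110110 popcount=4 -> skip
r=55=110111 popcount=5 -> skip
r=56=111000 popcount=3 -> KEEP
r=57=111001 popcount=4 -> skip
r=58=111010 popcount=4 -> skip
Kept rows: 28 35 37 38 41 42 44 49 50 52 56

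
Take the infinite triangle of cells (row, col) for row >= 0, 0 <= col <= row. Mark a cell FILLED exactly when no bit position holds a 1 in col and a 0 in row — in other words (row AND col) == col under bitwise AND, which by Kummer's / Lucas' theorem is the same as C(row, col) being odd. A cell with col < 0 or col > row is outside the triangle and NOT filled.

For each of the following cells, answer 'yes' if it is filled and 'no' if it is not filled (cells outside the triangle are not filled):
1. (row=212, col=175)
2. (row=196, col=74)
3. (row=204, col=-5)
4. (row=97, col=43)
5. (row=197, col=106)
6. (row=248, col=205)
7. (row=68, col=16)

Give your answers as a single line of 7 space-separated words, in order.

Answer: no no no no no no no

Derivation:
(212,175): row=0b11010100, col=0b10101111, row AND col = 0b10000100 = 132; 132 != 175 -> empty
(196,74): row=0b11000100, col=0b1001010, row AND col = 0b1000000 = 64; 64 != 74 -> empty
(204,-5): col outside [0, 204] -> not filled
(97,43): row=0b1100001, col=0b101011, row AND col = 0b100001 = 33; 33 != 43 -> empty
(197,106): row=0b11000101, col=0b1101010, row AND col = 0b1000000 = 64; 64 != 106 -> empty
(248,205): row=0b11111000, col=0b11001101, row AND col = 0b11001000 = 200; 200 != 205 -> empty
(68,16): row=0b1000100, col=0b10000, row AND col = 0b0 = 0; 0 != 16 -> empty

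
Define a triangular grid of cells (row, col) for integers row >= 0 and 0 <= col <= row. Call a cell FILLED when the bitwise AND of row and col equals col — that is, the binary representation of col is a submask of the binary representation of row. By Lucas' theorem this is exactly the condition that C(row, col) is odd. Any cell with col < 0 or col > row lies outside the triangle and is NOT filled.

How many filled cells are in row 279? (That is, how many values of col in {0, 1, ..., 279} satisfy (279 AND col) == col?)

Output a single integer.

279 in binary = 100010111
popcount(279) = number of 1-bits in 100010111 = 5
A col c satisfies (279 AND c) == c iff every set bit of c is also set in 279; each of the 5 set bits of 279 can independently be on or off in c.
count = 2^5 = 32

Answer: 32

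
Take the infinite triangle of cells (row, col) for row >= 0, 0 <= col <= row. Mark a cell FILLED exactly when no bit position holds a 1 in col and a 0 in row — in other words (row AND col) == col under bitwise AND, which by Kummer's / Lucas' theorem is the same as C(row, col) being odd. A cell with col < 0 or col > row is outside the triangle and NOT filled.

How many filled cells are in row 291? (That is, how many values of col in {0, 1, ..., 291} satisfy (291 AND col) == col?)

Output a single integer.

291 in binary = 100100011
popcount(291) = number of 1-bits in 100100011 = 4
A col c satisfies (291 AND c) == c iff every set bit of c is also set in 291; each of the 4 set bits of 291 can independently be on or off in c.
count = 2^4 = 16

Answer: 16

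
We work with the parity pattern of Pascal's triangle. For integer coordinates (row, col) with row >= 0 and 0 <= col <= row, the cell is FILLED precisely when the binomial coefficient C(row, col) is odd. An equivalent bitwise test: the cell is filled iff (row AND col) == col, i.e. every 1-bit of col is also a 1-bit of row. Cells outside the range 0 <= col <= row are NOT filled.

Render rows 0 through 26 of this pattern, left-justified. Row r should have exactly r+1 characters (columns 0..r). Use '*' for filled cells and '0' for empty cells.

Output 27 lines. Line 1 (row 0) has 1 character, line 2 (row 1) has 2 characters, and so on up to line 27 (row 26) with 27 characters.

Answer: *
**
*0*
****
*000*
**00**
*0*0*0*
********
*0000000*
**000000**
*0*00000*0*
****0000****
*000*000*000*
**00**00**00**
*0*0*0*0*0*0*0*
****************
*000000000000000*
**00000000000000**
*0*0000000000000*0*
****000000000000****
*000*00000000000*000*
**00**0000000000**00**
*0*0*0*000000000*0*0*0*
********00000000********
*0000000*0000000*0000000*
**000000**000000**000000**
*0*00000*0*00000*0*00000*0*

Derivation:
r0=0: *
r1=1: **
r2=10: *0*
r3=11: ****
r4=100: *000*
r5=101: **00**
r6=110: *0*0*0*
r7=111: ********
r8=1000: *0000000*
r9=1001: **000000**
r10=1010: *0*00000*0*
r11=1011: ****0000****
r12=1100: *000*000*000*
r13=1101: **00**00**00**
r14=1110: *0*0*0*0*0*0*0*
r15=1111: ****************
r16=10000: *000000000000000*
r17=10001: **00000000000000**
r18=10010: *0*0000000000000*0*
r19=10011: ****000000000000****
r20=10100: *000*00000000000*000*
r21=10101: **00**0000000000**00**
r22=10110: *0*0*0*000000000*0*0*0*
r23=10111: ********00000000********
r24=11000: *0000000*0000000*0000000*
r25=11001: **000000**000000**000000**
r26=11010: *0*00000*0*00000*0*00000*0*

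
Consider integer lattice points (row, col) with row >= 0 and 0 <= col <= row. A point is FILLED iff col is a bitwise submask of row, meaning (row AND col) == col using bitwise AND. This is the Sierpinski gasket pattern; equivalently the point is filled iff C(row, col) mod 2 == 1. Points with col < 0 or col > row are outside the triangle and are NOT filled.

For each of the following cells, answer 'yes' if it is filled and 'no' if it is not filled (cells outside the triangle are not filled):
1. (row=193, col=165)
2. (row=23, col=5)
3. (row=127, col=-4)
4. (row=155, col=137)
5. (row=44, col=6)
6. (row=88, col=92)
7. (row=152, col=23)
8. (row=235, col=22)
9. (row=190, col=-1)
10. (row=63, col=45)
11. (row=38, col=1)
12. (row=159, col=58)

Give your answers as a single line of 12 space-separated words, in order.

(193,165): row=0b11000001, col=0b10100101, row AND col = 0b10000001 = 129; 129 != 165 -> empty
(23,5): row=0b10111, col=0b101, row AND col = 0b101 = 5; 5 == 5 -> filled
(127,-4): col outside [0, 127] -> not filled
(155,137): row=0b10011011, col=0b10001001, row AND col = 0b10001001 = 137; 137 == 137 -> filled
(44,6): row=0b101100, col=0b110, row AND col = 0b100 = 4; 4 != 6 -> empty
(88,92): col outside [0, 88] -> not filled
(152,23): row=0b10011000, col=0b10111, row AND col = 0b10000 = 16; 16 != 23 -> empty
(235,22): row=0b11101011, col=0b10110, row AND col = 0b10 = 2; 2 != 22 -> empty
(190,-1): col outside [0, 190] -> not filled
(63,45): row=0b111111, col=0b101101, row AND col = 0b101101 = 45; 45 == 45 -> filled
(38,1): row=0b100110, col=0b1, row AND col = 0b0 = 0; 0 != 1 -> empty
(159,58): row=0b10011111, col=0b111010, row AND col = 0b11010 = 26; 26 != 58 -> empty

Answer: no yes no yes no no no no no yes no no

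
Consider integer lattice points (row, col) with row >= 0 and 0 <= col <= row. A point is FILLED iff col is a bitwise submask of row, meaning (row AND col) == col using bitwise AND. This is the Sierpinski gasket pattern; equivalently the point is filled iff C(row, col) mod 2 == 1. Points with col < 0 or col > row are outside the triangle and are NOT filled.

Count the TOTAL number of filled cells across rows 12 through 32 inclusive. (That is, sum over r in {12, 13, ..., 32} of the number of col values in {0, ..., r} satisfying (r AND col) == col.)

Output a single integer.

Answer: 200

Derivation:
r12=1100 pc2: +4 =4
r13=1101 pc3: +8 =12
r14=1110 pc3: +8 =20
r15=1111 pc4: +16 =36
r16=10000 pc1: +2 =38
r17=10001 pc2: +4 =42
r18=10010 pc2: +4 =46
r19=10011 pc3: +8 =54
r20=10100 pc2: +4 =58
r21=10101 pc3: +8 =66
r22=10110 pc3: +8 =74
r23=10111 pc4: +16 =90
r24=11000 pc2: +4 =94
r25=11001 pc3: +8 =102
r26=11010 pc3: +8 =110
r27=11011 pc4: +16 =126
r28=11100 pc3: +8 =134
r29=11101 pc4: +16 =150
r30=11110 pc4: +16 =166
r31=11111 pc5: +32 =198
r32=100000 pc1: +2 =200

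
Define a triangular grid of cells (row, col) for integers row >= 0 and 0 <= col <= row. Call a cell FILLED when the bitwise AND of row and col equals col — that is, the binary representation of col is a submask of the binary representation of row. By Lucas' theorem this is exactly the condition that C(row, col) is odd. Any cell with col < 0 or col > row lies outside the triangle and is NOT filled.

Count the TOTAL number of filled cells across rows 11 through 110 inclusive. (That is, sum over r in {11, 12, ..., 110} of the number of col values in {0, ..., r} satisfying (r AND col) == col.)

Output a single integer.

Answer: 1438

Derivation:
r11=1011 pc3: +8 =8
r12=1100 pc2: +4 =12
r13=1101 pc3: +8 =20
r14=1110 pc3: +8 =28
r15=1111 pc4: +16 =44
r16=10000 pc1: +2 =46
r17=10001 pc2: +4 =50
r18=10010 pc2: +4 =54
r19=10011 pc3: +8 =62
r20=10100 pc2: +4 =66
r21=10101 pc3: +8 =74
r22=10110 pc3: +8 =82
r23=10111 pc4: +16 =98
r24=11000 pc2: +4 =102
r25=11001 pc3: +8 =110
r26=11010 pc3: +8 =118
r27=11011 pc4: +16 =134
r28=11100 pc3: +8 =142
r29=11101 pc4: +16 =158
r30=11110 pc4: +16 =174
r31=11111 pc5: +32 =206
r32=100000 pc1: +2 =208
r33=100001 pc2: +4 =212
r34=100010 pc2: +4 =216
r35=100011 pc3: +8 =224
r36=100100 pc2: +4 =228
r37=100101 pc3: +8 =236
r38=100110 pc3: +8 =244
r39=100111 pc4: +16 =260
r40=101000 pc2: +4 =264
r41=101001 pc3: +8 =272
r42=101010 pc3: +8 =280
r43=101011 pc4: +16 =296
r44=101100 pc3: +8 =304
r45=101101 pc4: +16 =320
r46=101110 pc4: +16 =336
r47=101111 pc5: +32 =368
r48=110000 pc2: +4 =372
r49=110001 pc3: +8 =380
r50=110010 pc3: +8 =388
r51=110011 pc4: +16 =404
r52=110100 pc3: +8 =412
r53=110101 pc4: +16 =428
r54=110110 pc4: +16 =444
r55=110111 pc5: +32 =476
r56=111000 pc3: +8 =484
r57=111001 pc4: +16 =500
r58=111010 pc4: +16 =516
r59=111011 pc5: +32 =548
r60=111100 pc4: +16 =564
r61=111101 pc5: +32 =596
r62=111110 pc5: +32 =628
r63=111111 pc6: +64 =692
r64=1000000 pc1: +2 =694
r65=1000001 pc2: +4 =698
r66=1000010 pc2: +4 =702
r67=1000011 pc3: +8 =710
r68=1000100 pc2: +4 =714
r69=1000101 pc3: +8 =722
r70=1000110 pc3: +8 =730
r71=1000111 pc4: +16 =746
r72=1001000 pc2: +4 =750
r73=1001001 pc3: +8 =758
r74=1001010 pc3: +8 =766
r75=1001011 pc4: +16 =782
r76=1001100 pc3: +8 =790
r77=1001101 pc4: +16 =806
r78=1001110 pc4: +16 =822
r79=1001111 pc5: +32 =854
r80=1010000 pc2: +4 =858
r81=1010001 pc3: +8 =866
r82=1010010 pc3: +8 =874
r83=1010011 pc4: +16 =890
r84=1010100 pc3: +8 =898
r85=1010101 pc4: +16 =914
r86=1010110 pc4: +16 =930
r87=1010111 pc5: +32 =962
r88=1011000 pc3: +8 =970
r89=1011001 pc4: +16 =986
r90=1011010 pc4: +16 =1002
r91=1011011 pc5: +32 =1034
r92=1011100 pc4: +16 =1050
r93=1011101 pc5: +32 =1082
r94=1011110 pc5: +32 =1114
r95=1011111 pc6: +64 =1178
r96=1100000 pc2: +4 =1182
r97=1100001 pc3: +8 =1190
r98=1100010 pc3: +8 =1198
r99=1100011 pc4: +16 =1214
r100=1100100 pc3: +8 =1222
r101=1100101 pc4: +16 =1238
r102=1100110 pc4: +16 =1254
r103=1100111 pc5: +32 =1286
r104=1101000 pc3: +8 =1294
r105=1101001 pc4: +16 =1310
r106=1101010 pc4: +16 =1326
r107=1101011 pc5: +32 =1358
r108=1101100 pc4: +16 =1374
r109=1101101 pc5: +32 =1406
r110=1101110 pc5: +32 =1438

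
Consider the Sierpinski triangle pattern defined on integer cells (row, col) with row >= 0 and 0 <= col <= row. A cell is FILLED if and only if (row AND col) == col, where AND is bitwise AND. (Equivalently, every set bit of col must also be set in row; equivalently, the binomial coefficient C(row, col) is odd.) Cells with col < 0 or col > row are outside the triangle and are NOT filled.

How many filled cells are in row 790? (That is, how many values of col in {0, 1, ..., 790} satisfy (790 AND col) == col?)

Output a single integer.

Answer: 32

Derivation:
790 in binary = 1100010110
popcount(790) = number of 1-bits in 1100010110 = 5
A col c satisfies (790 AND c) == c iff every set bit of c is also set in 790; each of the 5 set bits of 790 can independently be on or off in c.
count = 2^5 = 32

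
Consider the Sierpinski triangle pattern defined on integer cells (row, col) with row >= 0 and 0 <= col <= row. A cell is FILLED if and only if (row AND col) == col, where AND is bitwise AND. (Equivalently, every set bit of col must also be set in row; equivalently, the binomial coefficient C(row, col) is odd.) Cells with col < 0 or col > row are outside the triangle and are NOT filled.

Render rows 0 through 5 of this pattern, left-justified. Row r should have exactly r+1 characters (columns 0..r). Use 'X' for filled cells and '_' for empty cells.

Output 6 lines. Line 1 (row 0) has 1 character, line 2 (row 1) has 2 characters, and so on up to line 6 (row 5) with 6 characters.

r0=0: X
r1=1: XX
r2=10: X_X
r3=11: XXXX
r4=100: X___X
r5=101: XX__XX

Answer: X
XX
X_X
XXXX
X___X
XX__XX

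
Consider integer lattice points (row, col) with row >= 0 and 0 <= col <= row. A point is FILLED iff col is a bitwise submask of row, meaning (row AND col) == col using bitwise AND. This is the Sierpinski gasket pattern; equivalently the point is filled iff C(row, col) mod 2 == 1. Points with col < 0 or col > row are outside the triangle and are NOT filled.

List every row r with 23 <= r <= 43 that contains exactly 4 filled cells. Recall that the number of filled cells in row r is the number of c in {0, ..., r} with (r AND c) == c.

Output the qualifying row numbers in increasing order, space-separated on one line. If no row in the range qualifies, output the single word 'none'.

Answer: 24 33 34 36 40

Derivation:
Row r has 2^popcount(r) filled cells, so we need popcount(r) = log2(4) = 2.
Scan r = 23..43 and keep those with exactly 2 one-bits:
r=23=10111 popcount=4 -> skip
r=24=11000 popcount=2 -> KEEP
r=25=11001 popcount=3 -> skip
r=26=11010 popcount=3 -> skip
r=27=11011 popcount=4 -> skip
r=28=11100 popcount=3 -> skip
r=29=11101 popcount=4 -> skip
r=30=11110 popcount=4 -> skip
r=31=11111 popcount=5 -> skip
r=32=100000 popcount=1 -> skip
r=33=100001 popcount=2 -> KEEP
r=34=100010 popcount=2 -> KEEP
r=35=100011 popcount=3 -> skip
r=36=100100 popcount=2 -> KEEP
r=37=100101 popcount=3 -> skip
r=38=100110 popcount=3 -> skip
r=39=100111 popcount=4 -> skip
r=40=101000 popcount=2 -> KEEP
r=41=101001 popcount=3 -> skip
r=42=101010 popcount=3 -> skip
r=43=101011 popcount=4 -> skip
Kept rows: 24 33 34 36 40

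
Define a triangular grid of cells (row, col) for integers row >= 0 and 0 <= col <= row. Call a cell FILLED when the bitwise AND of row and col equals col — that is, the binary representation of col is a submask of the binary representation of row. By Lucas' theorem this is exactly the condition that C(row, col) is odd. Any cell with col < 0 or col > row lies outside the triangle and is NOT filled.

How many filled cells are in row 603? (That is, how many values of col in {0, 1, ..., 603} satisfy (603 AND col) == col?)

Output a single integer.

Answer: 64

Derivation:
603 in binary = 1001011011
popcount(603) = number of 1-bits in 1001011011 = 6
A col c satisfies (603 AND c) == c iff every set bit of c is also set in 603; each of the 6 set bits of 603 can independently be on or off in c.
count = 2^6 = 64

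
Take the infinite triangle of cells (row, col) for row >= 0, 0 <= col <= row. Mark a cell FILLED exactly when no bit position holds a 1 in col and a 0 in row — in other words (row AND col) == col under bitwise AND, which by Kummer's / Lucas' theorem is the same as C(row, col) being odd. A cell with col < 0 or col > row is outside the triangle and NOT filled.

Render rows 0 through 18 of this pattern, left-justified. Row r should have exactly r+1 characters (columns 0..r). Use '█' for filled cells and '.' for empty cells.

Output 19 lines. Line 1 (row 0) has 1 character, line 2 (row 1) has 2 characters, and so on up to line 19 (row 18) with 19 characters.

r0=0: █
r1=1: ██
r2=10: █.█
r3=11: ████
r4=100: █...█
r5=101: ██..██
r6=110: █.█.█.█
r7=111: ████████
r8=1000: █.......█
r9=1001: ██......██
r10=1010: █.█.....█.█
r11=1011: ████....████
r12=1100: █...█...█...█
r13=1101: ██..██..██..██
r14=1110: █.█.█.█.█.█.█.█
r15=1111: ████████████████
r16=10000: █...............█
r17=10001: ██..............██
r18=10010: █.█.............█.█

Answer: █
██
█.█
████
█...█
██..██
█.█.█.█
████████
█.......█
██......██
█.█.....█.█
████....████
█...█...█...█
██..██..██..██
█.█.█.█.█.█.█.█
████████████████
█...............█
██..............██
█.█.............█.█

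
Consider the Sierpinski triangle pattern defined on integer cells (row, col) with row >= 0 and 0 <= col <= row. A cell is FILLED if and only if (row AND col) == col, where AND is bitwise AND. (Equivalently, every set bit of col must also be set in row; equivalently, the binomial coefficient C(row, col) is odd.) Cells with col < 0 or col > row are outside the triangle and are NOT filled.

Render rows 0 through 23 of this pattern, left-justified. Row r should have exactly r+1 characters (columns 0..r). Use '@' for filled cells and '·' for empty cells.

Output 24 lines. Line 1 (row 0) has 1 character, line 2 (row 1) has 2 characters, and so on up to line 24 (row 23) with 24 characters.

r0=0: @
r1=1: @@
r2=10: @·@
r3=11: @@@@
r4=100: @···@
r5=101: @@··@@
r6=110: @·@·@·@
r7=111: @@@@@@@@
r8=1000: @·······@
r9=1001: @@······@@
r10=1010: @·@·····@·@
r11=1011: @@@@····@@@@
r12=1100: @···@···@···@
r13=1101: @@··@@··@@··@@
r14=1110: @·@·@·@·@·@·@·@
r15=1111: @@@@@@@@@@@@@@@@
r16=10000: @···············@
r17=10001: @@··············@@
r18=10010: @·@·············@·@
r19=10011: @@@@············@@@@
r20=10100: @···@···········@···@
r21=10101: @@··@@··········@@··@@
r22=10110: @·@·@·@·········@·@·@·@
r23=10111: @@@@@@@@········@@@@@@@@

Answer: @
@@
@·@
@@@@
@···@
@@··@@
@·@·@·@
@@@@@@@@
@·······@
@@······@@
@·@·····@·@
@@@@····@@@@
@···@···@···@
@@··@@··@@··@@
@·@·@·@·@·@·@·@
@@@@@@@@@@@@@@@@
@···············@
@@··············@@
@·@·············@·@
@@@@············@@@@
@···@···········@···@
@@··@@··········@@··@@
@·@·@·@·········@·@·@·@
@@@@@@@@········@@@@@@@@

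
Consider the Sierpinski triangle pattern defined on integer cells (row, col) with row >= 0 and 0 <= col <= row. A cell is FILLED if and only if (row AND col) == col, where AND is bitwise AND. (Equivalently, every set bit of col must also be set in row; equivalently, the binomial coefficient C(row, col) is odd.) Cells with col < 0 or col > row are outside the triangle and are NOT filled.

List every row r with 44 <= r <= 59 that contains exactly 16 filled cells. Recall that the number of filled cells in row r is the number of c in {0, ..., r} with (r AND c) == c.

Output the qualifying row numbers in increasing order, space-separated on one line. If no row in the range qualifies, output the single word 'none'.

Row r has 2^popcount(r) filled cells, so we need popcount(r) = log2(16) = 4.
Scan r = 44..59 and keep those with exactly 4 one-bits:
r=44=101100 popcount=3 -> skip
r=45=101101 popcount=4 -> KEEP
r=46=101110 popcount=4 -> KEEP
r=47=101111 popcount=5 -> skip
r=48=110000 popcount=2 -> skip
r=49=110001 popcount=3 -> skip
r=50=110010 popcount=3 -> skip
r=51=110011 popcount=4 -> KEEP
r=52=110100 popcount=3 -> skip
r=53=110101 popcount=4 -> KEEP
r=54=110110 popcount=4 -> KEEP
r=55=110111 popcount=5 -> skip
r=56=111000 popcount=3 -> skip
r=57=111001 popcount=4 -> KEEP
r=58=111010 popcount=4 -> KEEP
r=59=111011 popcount=5 -> skip
Kept rows: 45 46 51 53 54 57 58

Answer: 45 46 51 53 54 57 58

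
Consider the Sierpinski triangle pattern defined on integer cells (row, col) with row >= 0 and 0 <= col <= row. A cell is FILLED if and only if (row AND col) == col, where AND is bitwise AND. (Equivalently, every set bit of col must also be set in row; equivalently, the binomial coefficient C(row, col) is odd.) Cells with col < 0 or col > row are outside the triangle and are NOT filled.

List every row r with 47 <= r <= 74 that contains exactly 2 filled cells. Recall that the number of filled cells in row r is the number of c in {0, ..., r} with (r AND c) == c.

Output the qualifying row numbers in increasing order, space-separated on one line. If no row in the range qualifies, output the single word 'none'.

Answer: 64

Derivation:
Row r has 2^popcount(r) filled cells, so we need popcount(r) = log2(2) = 1.
Scan r = 47..74 and keep those with exactly 1 one-bits:
r=47=101111 popcount=5 -> skip
r=48=110000 popcount=2 -> skip
r=49=110001 popcount=3 -> skip
r=50=110010 popcount=3 -> skip
r=51=110011 popcount=4 -> skip
r=52=110100 popcount=3 -> skip
r=53=110101 popcount=4 -> skip
r=54=110110 popcount=4 -> skip
r=55=110111 popcount=5 -> skip
r=56=111000 popcount=3 -> skip
r=57=111001 popcount=4 -> skip
r=58=111010 popcount=4 -> skip
r=59=111011 popcount=5 -> skip
r=60=111100 popcount=4 -> skip
r=61=111101 popcount=5 -> skip
r=62=111110 popcount=5 -> skip
r=63=111111 popcount=6 -> skip
r=64=1000000 popcount=1 -> KEEP
r=65=1000001 popcount=2 -> skip
r=66=1000010 popcount=2 -> skip
r=67=1000011 popcount=3 -> skip
r=68=1000100 popcount=2 -> skip
r=69=1000101 popcount=3 -> skip
r=70=1000110 popcount=3 -> skip
r=71=1000111 popcount=4 -> skip
r=72=1001000 popcount=2 -> skip
r=73=1001001 popcount=3 -> skip
r=74=1001010 popcount=3 -> skip
Kept rows: 64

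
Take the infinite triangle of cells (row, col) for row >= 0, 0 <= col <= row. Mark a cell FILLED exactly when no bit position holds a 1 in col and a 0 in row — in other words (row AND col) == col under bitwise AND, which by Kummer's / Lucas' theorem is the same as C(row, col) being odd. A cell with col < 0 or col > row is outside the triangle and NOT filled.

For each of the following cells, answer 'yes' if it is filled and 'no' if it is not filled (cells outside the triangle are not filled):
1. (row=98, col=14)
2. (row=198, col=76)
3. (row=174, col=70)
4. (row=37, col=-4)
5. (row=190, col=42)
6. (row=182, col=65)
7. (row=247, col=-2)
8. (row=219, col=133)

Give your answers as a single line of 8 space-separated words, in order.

Answer: no no no no yes no no no

Derivation:
(98,14): row=0b1100010, col=0b1110, row AND col = 0b10 = 2; 2 != 14 -> empty
(198,76): row=0b11000110, col=0b1001100, row AND col = 0b1000100 = 68; 68 != 76 -> empty
(174,70): row=0b10101110, col=0b1000110, row AND col = 0b110 = 6; 6 != 70 -> empty
(37,-4): col outside [0, 37] -> not filled
(190,42): row=0b10111110, col=0b101010, row AND col = 0b101010 = 42; 42 == 42 -> filled
(182,65): row=0b10110110, col=0b1000001, row AND col = 0b0 = 0; 0 != 65 -> empty
(247,-2): col outside [0, 247] -> not filled
(219,133): row=0b11011011, col=0b10000101, row AND col = 0b10000001 = 129; 129 != 133 -> empty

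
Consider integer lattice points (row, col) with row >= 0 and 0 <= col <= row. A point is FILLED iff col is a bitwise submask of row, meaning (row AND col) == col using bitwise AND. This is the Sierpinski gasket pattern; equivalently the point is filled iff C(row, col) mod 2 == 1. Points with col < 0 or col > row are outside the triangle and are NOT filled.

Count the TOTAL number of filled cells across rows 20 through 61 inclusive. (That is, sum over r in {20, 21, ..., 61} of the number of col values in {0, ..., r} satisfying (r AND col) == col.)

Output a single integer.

r20=10100 pc2: +4 =4
r21=10101 pc3: +8 =12
r22=10110 pc3: +8 =20
r23=10111 pc4: +16 =36
r24=11000 pc2: +4 =40
r25=11001 pc3: +8 =48
r26=11010 pc3: +8 =56
r27=11011 pc4: +16 =72
r28=11100 pc3: +8 =80
r29=11101 pc4: +16 =96
r30=11110 pc4: +16 =112
r31=11111 pc5: +32 =144
r32=100000 pc1: +2 =146
r33=100001 pc2: +4 =150
r34=100010 pc2: +4 =154
r35=100011 pc3: +8 =162
r36=100100 pc2: +4 =166
r37=100101 pc3: +8 =174
r38=100110 pc3: +8 =182
r39=100111 pc4: +16 =198
r40=101000 pc2: +4 =202
r41=101001 pc3: +8 =210
r42=101010 pc3: +8 =218
r43=101011 pc4: +16 =234
r44=101100 pc3: +8 =242
r45=101101 pc4: +16 =258
r46=101110 pc4: +16 =274
r47=101111 pc5: +32 =306
r48=110000 pc2: +4 =310
r49=110001 pc3: +8 =318
r50=110010 pc3: +8 =326
r51=110011 pc4: +16 =342
r52=110100 pc3: +8 =350
r53=110101 pc4: +16 =366
r54=110110 pc4: +16 =382
r55=110111 pc5: +32 =414
r56=111000 pc3: +8 =422
r57=111001 pc4: +16 =438
r58=111010 pc4: +16 =454
r59=111011 pc5: +32 =486
r60=111100 pc4: +16 =502
r61=111101 pc5: +32 =534

Answer: 534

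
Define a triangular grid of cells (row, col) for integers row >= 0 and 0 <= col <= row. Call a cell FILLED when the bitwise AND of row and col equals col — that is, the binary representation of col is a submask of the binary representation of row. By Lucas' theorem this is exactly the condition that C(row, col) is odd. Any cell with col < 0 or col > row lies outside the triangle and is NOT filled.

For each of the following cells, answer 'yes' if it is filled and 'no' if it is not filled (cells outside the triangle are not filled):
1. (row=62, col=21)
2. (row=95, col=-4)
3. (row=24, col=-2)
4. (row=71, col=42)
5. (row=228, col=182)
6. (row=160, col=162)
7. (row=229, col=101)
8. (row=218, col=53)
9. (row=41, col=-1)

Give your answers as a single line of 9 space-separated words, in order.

(62,21): row=0b111110, col=0b10101, row AND col = 0b10100 = 20; 20 != 21 -> empty
(95,-4): col outside [0, 95] -> not filled
(24,-2): col outside [0, 24] -> not filled
(71,42): row=0b1000111, col=0b101010, row AND col = 0b10 = 2; 2 != 42 -> empty
(228,182): row=0b11100100, col=0b10110110, row AND col = 0b10100100 = 164; 164 != 182 -> empty
(160,162): col outside [0, 160] -> not filled
(229,101): row=0b11100101, col=0b1100101, row AND col = 0b1100101 = 101; 101 == 101 -> filled
(218,53): row=0b11011010, col=0b110101, row AND col = 0b10000 = 16; 16 != 53 -> empty
(41,-1): col outside [0, 41] -> not filled

Answer: no no no no no no yes no no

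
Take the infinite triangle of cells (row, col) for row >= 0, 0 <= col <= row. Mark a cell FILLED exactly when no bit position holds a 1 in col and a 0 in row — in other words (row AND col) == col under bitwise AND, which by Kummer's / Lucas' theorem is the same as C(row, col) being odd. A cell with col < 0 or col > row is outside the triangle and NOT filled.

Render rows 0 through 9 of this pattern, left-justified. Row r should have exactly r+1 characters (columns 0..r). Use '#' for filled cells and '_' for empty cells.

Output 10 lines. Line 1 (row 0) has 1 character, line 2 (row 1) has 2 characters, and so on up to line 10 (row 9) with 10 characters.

r0=0: #
r1=1: ##
r2=10: #_#
r3=11: ####
r4=100: #___#
r5=101: ##__##
r6=110: #_#_#_#
r7=111: ########
r8=1000: #_______#
r9=1001: ##______##

Answer: #
##
#_#
####
#___#
##__##
#_#_#_#
########
#_______#
##______##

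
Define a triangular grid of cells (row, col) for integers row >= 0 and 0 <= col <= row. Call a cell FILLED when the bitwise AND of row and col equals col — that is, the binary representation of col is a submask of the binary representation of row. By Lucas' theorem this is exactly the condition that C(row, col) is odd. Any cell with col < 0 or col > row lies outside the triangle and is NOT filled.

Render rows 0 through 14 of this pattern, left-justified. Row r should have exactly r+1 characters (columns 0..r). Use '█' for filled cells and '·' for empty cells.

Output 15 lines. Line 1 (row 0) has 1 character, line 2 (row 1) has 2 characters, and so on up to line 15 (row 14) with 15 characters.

Answer: █
██
█·█
████
█···█
██··██
█·█·█·█
████████
█·······█
██······██
█·█·····█·█
████····████
█···█···█···█
██··██··██··██
█·█·█·█·█·█·█·█

Derivation:
r0=0: █
r1=1: ██
r2=10: █·█
r3=11: ████
r4=100: █···█
r5=101: ██··██
r6=110: █·█·█·█
r7=111: ████████
r8=1000: █·······█
r9=1001: ██······██
r10=1010: █·█·····█·█
r11=1011: ████····████
r12=1100: █···█···█···█
r13=1101: ██··██··██··██
r14=1110: █·█·█·█·█·█·█·█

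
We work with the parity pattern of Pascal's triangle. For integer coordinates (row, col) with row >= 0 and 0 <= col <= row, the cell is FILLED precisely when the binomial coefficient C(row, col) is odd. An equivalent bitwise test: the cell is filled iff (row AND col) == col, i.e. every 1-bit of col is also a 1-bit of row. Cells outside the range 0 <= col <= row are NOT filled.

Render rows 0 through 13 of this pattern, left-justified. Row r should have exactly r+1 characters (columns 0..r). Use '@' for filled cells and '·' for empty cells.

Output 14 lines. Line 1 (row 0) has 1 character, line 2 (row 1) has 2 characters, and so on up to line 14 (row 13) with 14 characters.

r0=0: @
r1=1: @@
r2=10: @·@
r3=11: @@@@
r4=100: @···@
r5=101: @@··@@
r6=110: @·@·@·@
r7=111: @@@@@@@@
r8=1000: @·······@
r9=1001: @@······@@
r10=1010: @·@·····@·@
r11=1011: @@@@····@@@@
r12=1100: @···@···@···@
r13=1101: @@··@@··@@··@@

Answer: @
@@
@·@
@@@@
@···@
@@··@@
@·@·@·@
@@@@@@@@
@·······@
@@······@@
@·@·····@·@
@@@@····@@@@
@···@···@···@
@@··@@··@@··@@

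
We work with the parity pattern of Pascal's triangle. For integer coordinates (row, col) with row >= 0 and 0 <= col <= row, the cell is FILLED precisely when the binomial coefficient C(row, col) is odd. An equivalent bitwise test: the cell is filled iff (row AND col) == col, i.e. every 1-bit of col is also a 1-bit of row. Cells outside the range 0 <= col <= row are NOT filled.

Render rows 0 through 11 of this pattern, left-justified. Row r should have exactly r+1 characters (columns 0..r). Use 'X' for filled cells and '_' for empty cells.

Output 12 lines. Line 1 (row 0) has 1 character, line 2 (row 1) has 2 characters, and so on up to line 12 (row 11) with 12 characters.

Answer: X
XX
X_X
XXXX
X___X
XX__XX
X_X_X_X
XXXXXXXX
X_______X
XX______XX
X_X_____X_X
XXXX____XXXX

Derivation:
r0=0: X
r1=1: XX
r2=10: X_X
r3=11: XXXX
r4=100: X___X
r5=101: XX__XX
r6=110: X_X_X_X
r7=111: XXXXXXXX
r8=1000: X_______X
r9=1001: XX______XX
r10=1010: X_X_____X_X
r11=1011: XXXX____XXXX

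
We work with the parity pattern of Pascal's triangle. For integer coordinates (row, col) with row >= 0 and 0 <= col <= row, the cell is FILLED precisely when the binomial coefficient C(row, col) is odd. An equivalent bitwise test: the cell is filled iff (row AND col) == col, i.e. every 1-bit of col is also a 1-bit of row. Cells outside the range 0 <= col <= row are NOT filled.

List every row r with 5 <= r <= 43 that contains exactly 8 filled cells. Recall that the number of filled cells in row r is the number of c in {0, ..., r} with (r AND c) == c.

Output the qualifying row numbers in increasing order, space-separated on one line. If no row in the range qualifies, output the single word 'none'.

Row r has 2^popcount(r) filled cells, so we need popcount(r) = log2(8) = 3.
Scan r = 5..43 and keep those with exactly 3 one-bits:
r=5=101 popcount=2 -> skip
r=6=110 popcount=2 -> skip
r=7=111 popcount=3 -> KEEP
r=8=1000 popcount=1 -> skip
r=9=1001 popcount=2 -> skip
r=10=1010 popcount=2 -> skip
r=11=1011 popcount=3 -> KEEP
r=12=1100 popcount=2 -> skip
r=13=1101 popcount=3 -> KEEP
r=14=1110 popcount=3 -> KEEP
r=15=1111 popcount=4 -> skip
r=16=10000 popcount=1 -> skip
r=17=10001 popcount=2 -> skip
r=18=10010 popcount=2 -> skip
r=19=10011 popcount=3 -> KEEP
r=20=10100 popcount=2 -> skip
r=21=10101 popcount=3 -> KEEP
r=22=10110 popcount=3 -> KEEP
r=23=10111 popcount=4 -> skip
r=24=11000 popcount=2 -> skip
r=25=11001 popcount=3 -> KEEP
r=26=11010 popcount=3 -> KEEP
r=27=11011 popcount=4 -> skip
r=28=11100 popcount=3 -> KEEP
r=29=11101 popcount=4 -> skip
r=30=11110 popcount=4 -> skip
r=31=11111 popcount=5 -> skip
r=32=100000 popcount=1 -> skip
r=33=100001 popcount=2 -> skip
r=34=100010 popcount=2 -> skip
r=35=100011 popcount=3 -> KEEP
r=36=100100 popcount=2 -> skip
r=37=100101 popcount=3 -> KEEP
r=38=100110 popcount=3 -> KEEP
r=39=100111 popcount=4 -> skip
r=40=101000 popcount=2 -> skip
r=41=101001 popcount=3 -> KEEP
r=42=101010 popcount=3 -> KEEP
r=43=101011 popcount=4 -> skip
Kept rows: 7 11 13 14 19 21 22 25 26 28 35 37 38 41 42

Answer: 7 11 13 14 19 21 22 25 26 28 35 37 38 41 42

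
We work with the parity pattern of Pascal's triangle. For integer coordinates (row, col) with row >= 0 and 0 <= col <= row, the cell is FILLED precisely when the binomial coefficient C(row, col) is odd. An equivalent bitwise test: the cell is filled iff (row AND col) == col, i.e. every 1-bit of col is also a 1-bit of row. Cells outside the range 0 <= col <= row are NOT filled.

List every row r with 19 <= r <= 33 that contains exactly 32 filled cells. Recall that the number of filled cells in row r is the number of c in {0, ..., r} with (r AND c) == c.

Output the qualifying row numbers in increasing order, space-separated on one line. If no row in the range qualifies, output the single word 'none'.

Answer: 31

Derivation:
Row r has 2^popcount(r) filled cells, so we need popcount(r) = log2(32) = 5.
Scan r = 19..33 and keep those with exactly 5 one-bits:
r=19=10011 popcount=3 -> skip
r=20=10100 popcount=2 -> skip
r=21=10101 popcount=3 -> skip
r=22=10110 popcount=3 -> skip
r=23=10111 popcount=4 -> skip
r=24=11000 popcount=2 -> skip
r=25=11001 popcount=3 -> skip
r=26=11010 popcount=3 -> skip
r=27=11011 popcount=4 -> skip
r=28=11100 popcount=3 -> skip
r=29=11101 popcount=4 -> skip
r=30=11110 popcount=4 -> skip
r=31=11111 popcount=5 -> KEEP
r=32=100000 popcount=1 -> skip
r=33=100001 popcount=2 -> skip
Kept rows: 31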